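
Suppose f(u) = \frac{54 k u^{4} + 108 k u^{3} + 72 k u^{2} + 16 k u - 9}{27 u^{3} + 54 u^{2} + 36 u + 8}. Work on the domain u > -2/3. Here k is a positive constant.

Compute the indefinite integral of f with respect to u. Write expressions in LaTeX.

Recover f(u) by differentiating a candidate F(u); any mismatch rules it out.
Check: d/du[\frac{18 k u^{4} + 24 k u^{3} + 8 k u^{2} + 3}{2 \left(3 u + 2\right)^{2}}] = \frac{54 k u^{4} + 108 k u^{3} + 72 k u^{2} + 16 k u - 9}{27 u^{3} + 54 u^{2} + 36 u + 8} = f(u).

F(u) = \frac{18 k u^{4} + 24 k u^{3} + 8 k u^{2} + 3}{2 \left(3 u + 2\right)^{2}} + C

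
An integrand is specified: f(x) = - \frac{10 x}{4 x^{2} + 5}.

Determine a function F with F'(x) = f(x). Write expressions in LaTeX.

The substitution u = 4 x^{2} + 5 works: f is exactly (dF/du)*(du/dx) for that inner function.
Check: d/dx[- \frac{5 \log{\left(4 x^{2} + 5 \right)}}{4}] = - \frac{10 x}{4 x^{2} + 5} = f(x).

An antiderivative is F(x) = - \frac{5 \log{\left(4 x^{2} + 5 \right)}}{4}.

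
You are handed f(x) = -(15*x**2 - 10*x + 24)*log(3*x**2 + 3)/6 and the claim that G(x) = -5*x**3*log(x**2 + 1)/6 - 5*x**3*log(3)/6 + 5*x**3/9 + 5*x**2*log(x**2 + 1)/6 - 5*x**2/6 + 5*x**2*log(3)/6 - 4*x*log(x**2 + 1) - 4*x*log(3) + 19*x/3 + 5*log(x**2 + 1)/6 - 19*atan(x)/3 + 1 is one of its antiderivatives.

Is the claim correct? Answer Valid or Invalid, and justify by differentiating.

d/dx[G] = -5*x**2*log(x**2 + 1)/2 - 5*x**2*log(3)/2 + 5*x*log(x**2 + 1)/3 + 5*x*log(3)/3 - 4*log(x**2 + 1) - 4*log(3)
This equals f(x) exactly, so the claim holds.

Valid - the claim checks out under differentiation.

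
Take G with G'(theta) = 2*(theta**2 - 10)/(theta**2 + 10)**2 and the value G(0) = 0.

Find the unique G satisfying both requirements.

Recognize the product-rule pattern: G'(theta) = u'v + uv' with u = -theta, v = 1/(theta**2/2 + 5), so integration by parts undoes it.
A general antiderivative is -theta/(theta**2/2 + 5) + C.
The condition gives C = 0 - (0) = 0.
So G(theta) = -2*theta/(theta**2 + 10).
Check: d/dtheta[-2*theta/(theta**2 + 10)] = (2*theta**2 - 20)/(theta**4 + 20*theta**2 + 100), which equals G'(theta).

G(theta) = -2*theta/(theta**2 + 10)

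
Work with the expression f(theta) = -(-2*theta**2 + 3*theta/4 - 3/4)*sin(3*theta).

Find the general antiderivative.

A candidate is checked by its d/dtheta: the result must match f(theta).
Check: d/dtheta[-2*theta**2*cos(3*theta)/3 + 4*theta*sin(3*theta)/9 + theta*cos(3*theta)/4 - sin(3*theta)/12 - 11*cos(3*theta)/108] = 2*theta**2*sin(3*theta) - 3*theta*sin(3*theta)/4 + 3*sin(3*theta)/4, which equals f(theta).

F(theta) = -2*theta**2*cos(3*theta)/3 + 4*theta*sin(3*theta)/9 + theta*cos(3*theta)/4 - sin(3*theta)/12 - 11*cos(3*theta)/108 + C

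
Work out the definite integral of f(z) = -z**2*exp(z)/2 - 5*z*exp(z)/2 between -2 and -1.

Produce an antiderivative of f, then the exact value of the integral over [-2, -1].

Recognize the product-rule pattern: f = u'v + uv' with u = -z**2/2 - 3*z/2 + 3/2, v = exp(z), so integration by parts undoes it.
F(z) = (-z**2 - 3*z + 3)*exp(z)/2 is an antiderivative of f.
Check: d/dz[(-z**2 - 3*z + 3)*exp(z)/2] = -z**2*exp(z)/2 - 5*z*exp(z)/2 = f(z).
F(-1) = 5*exp(-1)/2; F(-2) = 5*exp(-2)/2.
Integral = F(-1) - F(-2) = -5*exp(-2)/2 + 5*exp(-1)/2.

Antiderivative: F(z) = (-z**2 - 3*z + 3)*exp(z)/2; value = -5*exp(-2)/2 + 5*exp(-1)/2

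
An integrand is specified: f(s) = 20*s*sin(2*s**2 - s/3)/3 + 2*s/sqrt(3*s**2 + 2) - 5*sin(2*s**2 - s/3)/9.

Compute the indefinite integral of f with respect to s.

The integrand splits into summands that can be handled one at a time.
Check: d/ds[-(-2*sqrt(3*s**2 + 2) + 5*cos(2*s**2 - s/3))/3] = (60*s*sqrt(3*s**2 + 2)*sin(2*s**2 - s/3) + 18*s - 5*sqrt(3*s**2 + 2)*sin(2*s**2 - s/3))/(9*sqrt(3*s**2 + 2)), which equals f(s).

F(s) = -(-2*sqrt(3*s**2 + 2) + 5*cos(2*s**2 - s/3))/3 + C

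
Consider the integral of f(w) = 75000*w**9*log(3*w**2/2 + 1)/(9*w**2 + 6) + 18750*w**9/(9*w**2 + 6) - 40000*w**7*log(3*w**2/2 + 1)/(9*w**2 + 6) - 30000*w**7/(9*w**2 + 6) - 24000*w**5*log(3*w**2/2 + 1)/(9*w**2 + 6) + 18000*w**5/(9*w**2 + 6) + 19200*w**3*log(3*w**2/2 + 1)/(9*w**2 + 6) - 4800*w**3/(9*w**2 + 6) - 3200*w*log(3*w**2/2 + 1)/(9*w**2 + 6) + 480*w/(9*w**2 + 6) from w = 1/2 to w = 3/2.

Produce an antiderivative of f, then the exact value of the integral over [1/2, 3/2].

Antiderivative: F(w) = 5*(5*w**2 - 2)**4*log(3*w**2/2 + 1)/3; value = -135*log(11/8)/256 + 9370805*log(35/8)/768

Recognize the product-rule pattern: f = u'v + uv' with u = 5*(5*w**2 - 2)**4/3, v = log(3*w**2/2 + 1), so integration by parts undoes it.
F(w) = 5*(5*w**2 - 2)**4*log(3*w**2/2 + 1)/3 is an antiderivative of f.
Check: d/dw[5*(5*w**2 - 2)**4*log(3*w**2/2 + 1)/3] = (75000*w**9*log(3*w**2/2 + 1) + 18750*w**9 - 40000*w**7*log(3*w**2/2 + 1) - 30000*w**7 - 24000*w**5*log(3*w**2/2 + 1) + 18000*w**5 + 19200*w**3*log(3*w**2/2 + 1) - 4800*w**3 - 3200*w*log(3*w**2/2 + 1) + 480*w)/(9*w**2 + 6), which equals f(w).
F(3/2) = 9370805*log(35/8)/768; F(1/2) = 135*log(11/8)/256.
Integral = F(3/2) - F(1/2) = -135*log(11/8)/256 + 9370805*log(35/8)/768.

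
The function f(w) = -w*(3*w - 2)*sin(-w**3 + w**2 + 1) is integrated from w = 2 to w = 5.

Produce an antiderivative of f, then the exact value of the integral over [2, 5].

Antiderivative: F(w) = -cos(-w**3 + w**2 + 1); value = cos(3) - cos(99)

f matches the chain-rule pattern g'(h)*h' with inner function h(w) = -w**3 + w**2 + 1; substituting u = h(w) collapses the integral.
F(w) = -cos(-w**3 + w**2 + 1) is an antiderivative of f.
Check: d/dw[-cos(-w**3 + w**2 + 1)] = -3*w**2*sin(-w**3 + w**2 + 1) + 2*w*sin(-w**3 + w**2 + 1), which equals f(w).
F(5) = -cos(99); F(2) = -cos(3).
Integral = F(5) - F(2) = cos(3) - cos(99).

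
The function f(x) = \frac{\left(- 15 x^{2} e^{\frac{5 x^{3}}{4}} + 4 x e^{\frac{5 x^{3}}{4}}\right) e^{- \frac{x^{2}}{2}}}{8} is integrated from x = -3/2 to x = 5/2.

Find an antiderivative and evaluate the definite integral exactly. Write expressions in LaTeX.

The substitution u = \frac{5 x^{3}}{4} - \frac{x^{2}}{2} works: f is exactly (dF/du)*(du/dx) for that inner function.
F(x) = - \frac{e^{\frac{5 x^{3}}{4} - \frac{x^{2}}{2}}}{2} is an antiderivative of f.
Check: d/dx[- \frac{e^{\frac{5 x^{3}}{4} - \frac{x^{2}}{2}}}{2}] = - \frac{15 x^{2} e^{- \frac{x^{2}}{2}} e^{\frac{5 x^{3}}{4}}}{8} + \frac{x e^{- \frac{x^{2}}{2}} e^{\frac{5 x^{3}}{4}}}{2}, which equals f(x).
F(5/2) = - \frac{e^{\frac{525}{32}}}{2}; F(-3/2) = - \frac{1}{2 e^{\frac{171}{32}}}.
Integral = F(5/2) - F(-3/2) = - \frac{e^{\frac{525}{32}}}{2} + \frac{1}{2 e^{\frac{171}{32}}}.

Antiderivative: F(x) = - \frac{e^{\frac{5 x^{3}}{4} - \frac{x^{2}}{2}}}{2}; value = - \frac{e^{\frac{525}{32}}}{2} + \frac{1}{2 e^{\frac{171}{32}}}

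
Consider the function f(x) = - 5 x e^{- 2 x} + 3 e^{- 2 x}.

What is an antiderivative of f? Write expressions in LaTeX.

Recognize the product-rule pattern: f = u'v + uv' with u = \frac{5 x}{2} - \frac{1}{4}, v = e^{- 2 x}, so integration by parts undoes it.
Check: d/dx[\frac{5 x e^{- 2 x}}{2} - \frac{e^{- 2 x}}{4}] = \left(3 - 5 x\right) e^{- 2 x}, which equals f(x).

An antiderivative is F(x) = \frac{5 x e^{- 2 x}}{2} - \frac{e^{- 2 x}}{4}.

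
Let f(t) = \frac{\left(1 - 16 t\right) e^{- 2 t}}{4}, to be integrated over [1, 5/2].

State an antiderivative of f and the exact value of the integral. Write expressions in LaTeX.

Recognize the product-rule pattern: f = u'v + uv' with u = 2 t + \frac{7}{8}, v = e^{- 2 t}, so integration by parts undoes it.
F(t) = \frac{\left(16 t + 7\right) e^{- 2 t}}{8} is an antiderivative of f.
Check: d/dt[\frac{\left(16 t + 7\right) e^{- 2 t}}{8}] = \frac{\left(1 - 16 t\right) e^{- 2 t}}{4} = f(t).
F(5/2) = \frac{47}{8 e^{5}}; F(1) = \frac{23}{8 e^{2}}.
Integral = F(5/2) - F(1) = - \frac{23}{8 e^{2}} + \frac{47}{8 e^{5}}.

Antiderivative: F(t) = \frac{\left(16 t + 7\right) e^{- 2 t}}{8}; value = - \frac{23}{8 e^{2}} + \frac{47}{8 e^{5}}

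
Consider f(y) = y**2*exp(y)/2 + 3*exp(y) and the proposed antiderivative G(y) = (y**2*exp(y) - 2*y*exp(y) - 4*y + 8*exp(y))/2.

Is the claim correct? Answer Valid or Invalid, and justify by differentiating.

Invalid: d/dy[G] - f = -2, which is not 0.

d/dy[G] = y**2*exp(y)/2 + 3*exp(y) - 2
d/dy[G] - f(y) = -2 != 0.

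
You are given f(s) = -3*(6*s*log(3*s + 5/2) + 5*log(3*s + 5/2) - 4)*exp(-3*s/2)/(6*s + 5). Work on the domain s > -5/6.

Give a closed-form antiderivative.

f has the shape u'v + uv' for u = 2*exp(-3*s/2) and v = log(3*s + 5/2) — it is the derivative of the product u*v.
Check: d/ds[2*exp(-3*s/2)*log(3*s + 5/2)] = (-18*s*log(3*s + 5/2) - 15*log(3*s + 5/2) + 12)/(6*s*exp(3*s/2) + 5*exp(3*s/2)), which equals f(s).

An antiderivative is F(s) = 2*exp(-3*s/2)*log(3*s + 5/2).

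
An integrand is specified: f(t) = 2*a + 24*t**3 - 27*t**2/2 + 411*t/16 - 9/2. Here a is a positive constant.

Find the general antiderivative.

The integrand splits into summands that can be handled one at a time.
Check: d/dt[(64*a*t + 192*t**4 - 144*t**3 + 411*t**2 - 144*t + 192)/32] = 2*a + 24*t**3 - 27*t**2/2 + 411*t/16 - 9/2 = f(t).

F(t) = (64*a*t + 192*t**4 - 144*t**3 + 411*t**2 - 144*t + 192)/32 + C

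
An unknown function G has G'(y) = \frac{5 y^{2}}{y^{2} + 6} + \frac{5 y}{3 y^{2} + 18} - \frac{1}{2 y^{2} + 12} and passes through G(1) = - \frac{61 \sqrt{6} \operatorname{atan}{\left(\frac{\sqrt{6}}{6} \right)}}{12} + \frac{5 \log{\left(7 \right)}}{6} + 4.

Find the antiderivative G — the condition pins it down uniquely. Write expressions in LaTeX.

G(y) = 5 y + \frac{5 \log{\left(y^{2} + 6 \right)}}{6} - \frac{61 \sqrt{6} \operatorname{atan}{\left(\frac{\sqrt{6} y}{6} \right)}}{12} - 1

The integrand splits into summands that can be handled one at a time.
A general antiderivative is 5 y + \frac{5 \log{\left(y^{2} + 6 \right)}}{6} - \frac{61 \sqrt{6} \operatorname{atan}{\left(\frac{\sqrt{6} y}{6} \right)}}{12} + C.
The condition gives C = - \frac{61 \sqrt{6} \operatorname{atan}{\left(\frac{\sqrt{6}}{6} \right)}}{12} + \frac{5 \log{\left(7 \right)}}{6} + 4 - (- \frac{61 \sqrt{6} \operatorname{atan}{\left(\frac{\sqrt{6}}{6} \right)}}{12} + \frac{5 \log{\left(7 \right)}}{6} + 5) = -1.
So G(y) = 5 y + \frac{5 \log{\left(y^{2} + 6 \right)}}{6} - \frac{61 \sqrt{6} \operatorname{atan}{\left(\frac{\sqrt{6} y}{6} \right)}}{12} - 1.
Check: d/dy[5 y + \frac{5 \log{\left(y^{2} + 6 \right)}}{6} - \frac{61 \sqrt{6} \operatorname{atan}{\left(\frac{\sqrt{6} y}{6} \right)}}{12} - 1] = \frac{30 y^{2} + 10 y - 3}{6 y^{2} + 36}, which equals G'(y).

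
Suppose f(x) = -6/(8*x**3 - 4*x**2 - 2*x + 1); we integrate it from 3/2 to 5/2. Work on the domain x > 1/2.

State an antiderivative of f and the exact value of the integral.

The denominator factors as (2*x - 1)**2*(2*x + 1); partial fractions split f into directly integrable pieces: -3/(2*(2*x + 1)) + 3/(2*(2*x - 1)) - 3/(2*x - 1)**2.
F(x) = 3*log(x - 1/2)/4 - 3*log(x + 1/2)/4 + 6/(8*x - 4) is an antiderivative of f.
Check: d/dx[3*log(x - 1/2)/4 - 3*log(x + 1/2)/4 + 6/(8*x - 4)] = -6/(8*x**3 - 4*x**2 - 2*x + 1) = f(x).
F(5/2) = -3*log(3)/4 + 3/8 + 3*log(2)/4; F(3/2) = 3/4 - 3*log(2)/4.
Integral = F(5/2) - F(3/2) = -3*log(3)/4 - 3/8 + 3*log(2)/2.

Antiderivative: F(x) = 3*log(x - 1/2)/4 - 3*log(x + 1/2)/4 + 6/(8*x - 4); value = -3*log(3)/4 - 3/8 + 3*log(2)/2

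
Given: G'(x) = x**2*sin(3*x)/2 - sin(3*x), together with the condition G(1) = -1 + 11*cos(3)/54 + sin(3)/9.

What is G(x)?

The integrand splits into summands that can be handled one at a time.
A general antiderivative is -x**2*cos(3*x)/6 + x*sin(3*x)/9 + 10*cos(3*x)/27 + C.
The condition gives C = -1 + 11*cos(3)/54 + sin(3)/9 - (11*cos(3)/54 + sin(3)/9) = -1.
So G(x) = -(9*x**2*cos(3*x) - 6*x*sin(3*x) - 20*cos(3*x) + 54)/54.
Check: d/dx[-(9*x**2*cos(3*x) - 6*x*sin(3*x) - 20*cos(3*x) + 54)/54] = x**2*sin(3*x)/2 - sin(3*x) = G'(x).

G(x) = -(9*x**2*cos(3*x) - 6*x*sin(3*x) - 20*cos(3*x) + 54)/54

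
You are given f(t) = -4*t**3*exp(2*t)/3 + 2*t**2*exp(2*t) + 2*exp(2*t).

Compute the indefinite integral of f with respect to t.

F(t) = (-2*t**3 + 6*t**2 - 6*t + 6)*exp(2*t)/3 + C

f has the shape u'v + uv' for u = -2*t**3/3 + 2*t**2 - 2*t + 2 and v = exp(2*t) — it is the derivative of the product u*v.
Check: d/dt[(-2*t**3 + 6*t**2 - 6*t + 6)*exp(2*t)/3] = -4*t**3*exp(2*t)/3 + 2*t**2*exp(2*t) + 2*exp(2*t) = f(t).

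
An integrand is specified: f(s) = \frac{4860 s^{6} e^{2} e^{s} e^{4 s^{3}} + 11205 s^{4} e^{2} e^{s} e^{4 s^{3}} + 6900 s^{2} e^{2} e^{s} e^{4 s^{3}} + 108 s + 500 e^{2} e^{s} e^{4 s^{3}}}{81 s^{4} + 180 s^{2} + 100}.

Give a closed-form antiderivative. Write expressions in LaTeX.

A candidate is checked by its d/ds: the result must match f(s).
Check: d/ds[5 e^{4 s^{3} + s + 2} - \frac{1}{\frac{3 s^{2}}{2} + \frac{5}{3}}] = \frac{4860 s^{6} e^{2} e^{s} e^{4 s^{3}} + 11205 s^{4} e^{2} e^{s} e^{4 s^{3}} + 6900 s^{2} e^{2} e^{s} e^{4 s^{3}} + 108 s + 500 e^{2} e^{s} e^{4 s^{3}}}{81 s^{4} + 180 s^{2} + 100} = f(s).

An antiderivative is F(s) = 5 e^{4 s^{3} + s + 2} - \frac{1}{\frac{3 s^{2}}{2} + \frac{5}{3}}.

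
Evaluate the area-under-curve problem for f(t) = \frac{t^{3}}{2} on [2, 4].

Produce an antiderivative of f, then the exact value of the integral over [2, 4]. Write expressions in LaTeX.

Antiderivative: F(t) = \frac{t^{4}}{8}; value = 30

Differentiate the proposed F(t) back; it has to land on f(t) exactly.
F(t) = \frac{t^{4}}{8} is an antiderivative of f.
Check: d/dt[\frac{t^{4}}{8}] = \frac{t^{3}}{2} = f(t).
F(4) = 32; F(2) = 2.
Integral = F(4) - F(2) = 30.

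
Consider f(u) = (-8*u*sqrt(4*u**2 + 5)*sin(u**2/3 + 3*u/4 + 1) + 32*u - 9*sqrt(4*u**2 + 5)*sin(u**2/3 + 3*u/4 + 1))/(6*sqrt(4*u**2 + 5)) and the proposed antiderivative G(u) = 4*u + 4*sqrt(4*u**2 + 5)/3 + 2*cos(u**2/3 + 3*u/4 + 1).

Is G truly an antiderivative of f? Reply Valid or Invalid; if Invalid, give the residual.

d/du[G] = (-8*u*sqrt(4*u**2 + 5)*sin(u**2/3 + 3*u/4 + 1) + 32*u - 9*sqrt(4*u**2 + 5)*sin(u**2/3 + 3*u/4 + 1) + 24*sqrt(4*u**2 + 5))/(6*sqrt(4*u**2 + 5))
d/du[G] - f(u) = 4 != 0.

Invalid: d/du[G] - f = 4, which is not 0.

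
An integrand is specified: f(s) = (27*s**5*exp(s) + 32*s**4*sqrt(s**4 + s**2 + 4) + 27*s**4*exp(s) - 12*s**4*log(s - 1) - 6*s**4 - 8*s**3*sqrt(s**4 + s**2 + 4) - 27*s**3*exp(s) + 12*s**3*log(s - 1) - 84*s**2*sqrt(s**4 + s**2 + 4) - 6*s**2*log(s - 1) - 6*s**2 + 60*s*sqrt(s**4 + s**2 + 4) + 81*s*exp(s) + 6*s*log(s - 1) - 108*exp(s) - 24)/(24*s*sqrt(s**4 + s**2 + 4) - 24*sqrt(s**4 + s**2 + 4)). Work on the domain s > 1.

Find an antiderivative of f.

An antiderivative F(s) passes only if d/ds[F] lands on f(s) exactly.
Check: d/ds[s**4/3 + s**3/3 - 5*s**2/4 + 9*sqrt(s**4 + s**2 + 4)*exp(s)/8 - sqrt(s**4 + s**2 + 4)*log(s - 1)/4] = (27*s**5*exp(s) + 32*s**4*sqrt(s**4 + s**2 + 4) + 27*s**4*exp(s) - 12*s**4*log(s - 1) - 6*s**4 - 8*s**3*sqrt(s**4 + s**2 + 4) - 27*s**3*exp(s) + 12*s**3*log(s - 1) - 84*s**2*sqrt(s**4 + s**2 + 4) - 6*s**2*log(s - 1) - 6*s**2 + 60*s*sqrt(s**4 + s**2 + 4) + 81*s*exp(s) + 6*s*log(s - 1) - 108*exp(s) - 24)/(24*s*sqrt(s**4 + s**2 + 4) - 24*sqrt(s**4 + s**2 + 4)) = f(s).

An antiderivative is F(s) = s**4/3 + s**3/3 - 5*s**2/4 + 9*sqrt(s**4 + s**2 + 4)*exp(s)/8 - sqrt(s**4 + s**2 + 4)*log(s - 1)/4.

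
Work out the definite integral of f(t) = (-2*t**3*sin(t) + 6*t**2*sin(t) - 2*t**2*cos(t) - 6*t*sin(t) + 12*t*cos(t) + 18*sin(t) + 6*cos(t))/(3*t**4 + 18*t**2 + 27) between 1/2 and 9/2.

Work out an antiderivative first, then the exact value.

Antiderivative: F(t) = -2*(1 - t/3)*cos(t)/(t**2 + 3); value = 4*cos(9/2)/93 + 20*cos(1/2)/39

Since d/dt undoes antidifferentiation here, F'(t) = f(t) is required of F(t).
F(t) = -2*(1 - t/3)*cos(t)/(t**2 + 3) is an antiderivative of f.
Check: d/dt[-2*(1 - t/3)*cos(t)/(t**2 + 3)] = (-2*t**3*sin(t) + 6*t**2*sin(t) - 2*t**2*cos(t) - 6*t*sin(t) + 12*t*cos(t) + 18*sin(t) + 6*cos(t))/(3*t**4 + 18*t**2 + 27) = f(t).
F(9/2) = 4*cos(9/2)/93; F(1/2) = -20*cos(1/2)/39.
Integral = F(9/2) - F(1/2) = 4*cos(9/2)/93 + 20*cos(1/2)/39.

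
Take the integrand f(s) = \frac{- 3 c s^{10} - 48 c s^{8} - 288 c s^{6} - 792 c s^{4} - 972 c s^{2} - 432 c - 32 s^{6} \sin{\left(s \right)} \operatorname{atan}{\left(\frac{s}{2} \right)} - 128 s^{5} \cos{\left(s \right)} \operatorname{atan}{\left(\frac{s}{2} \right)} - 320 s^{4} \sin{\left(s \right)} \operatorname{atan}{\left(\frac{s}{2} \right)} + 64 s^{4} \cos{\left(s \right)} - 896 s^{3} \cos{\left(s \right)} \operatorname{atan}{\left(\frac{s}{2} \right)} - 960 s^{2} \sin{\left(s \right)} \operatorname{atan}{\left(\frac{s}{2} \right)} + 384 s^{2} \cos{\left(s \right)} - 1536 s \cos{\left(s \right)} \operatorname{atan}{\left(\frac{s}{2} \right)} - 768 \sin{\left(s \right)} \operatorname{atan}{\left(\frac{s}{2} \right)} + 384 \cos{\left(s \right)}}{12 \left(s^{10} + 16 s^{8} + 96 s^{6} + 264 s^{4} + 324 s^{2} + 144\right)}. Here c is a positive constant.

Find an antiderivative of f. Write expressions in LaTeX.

An antiderivative is F(s) = - \frac{3 c s^{5} + 18 c s^{3} + 18 c s - 32 \cos{\left(s \right)} \operatorname{atan}{\left(\frac{s}{2} \right)}}{12 \left(s^{4} + 6 s^{2} + 6\right)}.

Whatever form F(s) takes, F'(s) = f(s) is non-negotiable.
Check: d/ds[- \frac{3 c s^{5} + 18 c s^{3} + 18 c s - 32 \cos{\left(s \right)} \operatorname{atan}{\left(\frac{s}{2} \right)}}{12 \left(s^{4} + 6 s^{2} + 6\right)}] = \frac{- 3 c s^{10} - 48 c s^{8} - 288 c s^{6} - 792 c s^{4} - 972 c s^{2} - 432 c - 32 s^{6} \sin{\left(s \right)} \operatorname{atan}{\left(\frac{s}{2} \right)} - 128 s^{5} \cos{\left(s \right)} \operatorname{atan}{\left(\frac{s}{2} \right)} - 320 s^{4} \sin{\left(s \right)} \operatorname{atan}{\left(\frac{s}{2} \right)} + 64 s^{4} \cos{\left(s \right)} - 896 s^{3} \cos{\left(s \right)} \operatorname{atan}{\left(\frac{s}{2} \right)} - 960 s^{2} \sin{\left(s \right)} \operatorname{atan}{\left(\frac{s}{2} \right)} + 384 s^{2} \cos{\left(s \right)} - 1536 s \cos{\left(s \right)} \operatorname{atan}{\left(\frac{s}{2} \right)} - 768 \sin{\left(s \right)} \operatorname{atan}{\left(\frac{s}{2} \right)} + 384 \cos{\left(s \right)}}{12 s^{10} + 192 s^{8} + 1152 s^{6} + 3168 s^{4} + 3888 s^{2} + 1728}, which equals f(s).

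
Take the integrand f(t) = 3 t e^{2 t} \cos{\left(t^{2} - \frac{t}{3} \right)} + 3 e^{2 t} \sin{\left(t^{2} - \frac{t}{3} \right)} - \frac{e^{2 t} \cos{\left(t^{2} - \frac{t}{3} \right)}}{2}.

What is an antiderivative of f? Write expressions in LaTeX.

An antiderivative is F(t) = \frac{3 e^{2 t} \sin{\left(t^{2} - \frac{t}{3} \right)}}{2}.

f has the shape u'v + uv' for u = \frac{3 e^{2 t}}{2} and v = \sin{\left(t^{2} - \frac{t}{3} \right)} — it is the derivative of the product u*v.
Check: d/dt[\frac{3 e^{2 t} \sin{\left(t^{2} - \frac{t}{3} \right)}}{2}] = 3 t e^{2 t} \cos{\left(t^{2} - \frac{t}{3} \right)} + 3 e^{2 t} \sin{\left(t^{2} - \frac{t}{3} \right)} - \frac{e^{2 t} \cos{\left(t^{2} - \frac{t}{3} \right)}}{2} = f(t).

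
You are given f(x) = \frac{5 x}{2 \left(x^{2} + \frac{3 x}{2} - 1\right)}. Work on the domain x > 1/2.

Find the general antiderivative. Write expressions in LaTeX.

The denominator factors as \left(x + 2\right) \left(2 x - 1\right); partial fractions split f into directly integrable pieces: \frac{1}{2 x - 1} + \frac{2}{x + 2}.
Check: d/dx[\frac{\log{\left(x - \frac{1}{2} \right)} + 4 \log{\left(x + 2 \right)}}{2}] = \frac{5 x}{2 x^{2} + 3 x - 2}, which equals f(x).

F(x) = \frac{\log{\left(x - \frac{1}{2} \right)} + 4 \log{\left(x + 2 \right)}}{2} + C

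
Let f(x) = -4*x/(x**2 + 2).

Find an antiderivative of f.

The substitution u = x**2 + 2 works: f is exactly (dF/du)*(du/dx) for that inner function.
Check: d/dx[-2*log(x**2 + 2)] = -4*x/(x**2 + 2) = f(x).

An antiderivative is F(x) = -2*log(x**2 + 2).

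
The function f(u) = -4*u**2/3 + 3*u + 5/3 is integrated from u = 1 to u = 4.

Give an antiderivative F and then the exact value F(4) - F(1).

The integrand splits into summands that can be handled one at a time.
F(u) = -4*u**3/9 + 3*u**2/2 + 5*u/3 is an antiderivative of f.
Check: d/du[-4*u**3/9 + 3*u**2/2 + 5*u/3] = -4*u**2/3 + 3*u + 5/3 = f(u).
F(4) = 20/9; F(1) = 49/18.
Integral = F(4) - F(1) = -1/2.

Antiderivative: F(u) = -4*u**3/9 + 3*u**2/2 + 5*u/3; value = -1/2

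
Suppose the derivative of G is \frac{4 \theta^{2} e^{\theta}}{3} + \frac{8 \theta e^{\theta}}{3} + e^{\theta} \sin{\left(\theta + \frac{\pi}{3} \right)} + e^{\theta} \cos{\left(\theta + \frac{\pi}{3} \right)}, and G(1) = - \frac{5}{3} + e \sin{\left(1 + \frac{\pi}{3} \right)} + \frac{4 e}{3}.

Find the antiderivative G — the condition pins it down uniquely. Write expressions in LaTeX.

G(\theta) = \frac{4 \theta^{2} e^{\theta} + 3 e^{\theta} \sin{\left(\theta + \frac{\pi}{3} \right)} - 5}{3}

G'(\theta) has the shape u'v + uv' for u = \frac{4 \theta^{2}}{3} + \sin{\left(\theta + \frac{\pi}{3} \right)} - \frac{2 e^{- \theta}}{3} and v = e^{\theta} — it is the derivative of the product u*v.
A general antiderivative is \frac{2 \left(2 \theta^{2} + \frac{3 \sin{\left(\theta + \frac{\pi}{3} \right)}}{2} - e^{- \theta}\right) e^{\theta}}{3} + C.
The condition gives C = - \frac{5}{3} + e \sin{\left(1 + \frac{\pi}{3} \right)} + \frac{4 e}{3} - (- \frac{2}{3} + e \sin{\left(1 + \frac{\pi}{3} \right)} + \frac{4 e}{3}) = -1.
So G(\theta) = \frac{4 \theta^{2} e^{\theta} + 3 e^{\theta} \sin{\left(\theta + \frac{\pi}{3} \right)} - 5}{3}.
Check: d/d\theta[\frac{4 \theta^{2} e^{\theta} + 3 e^{\theta} \sin{\left(\theta + \frac{\pi}{3} \right)} - 5}{3}] = \frac{4 \theta^{2} e^{\theta}}{3} + \frac{8 \theta e^{\theta}}{3} + e^{\theta} \sin{\left(\theta + \frac{\pi}{3} \right)} + e^{\theta} \cos{\left(\theta + \frac{\pi}{3} \right)} = G'(\theta).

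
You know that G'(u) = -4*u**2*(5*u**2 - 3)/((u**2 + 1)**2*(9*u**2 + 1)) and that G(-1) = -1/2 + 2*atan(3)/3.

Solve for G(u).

G(u) = -(4*u**2*atan(3*u) - 3*u**2 - 12*u + 4*atan(3*u) - 3)/(6*(u**2 + 1))

Whatever form G(u) takes, its d/du must return the stated G'(u).
A general antiderivative is 4*u/(2*u**2 + 2) - 2*atan(3*u)/3 + C.
The condition gives C = -1/2 + 2*atan(3)/3 - (-1 + 2*atan(3)/3) = 1/2.
So G(u) = -(4*u**2*atan(3*u) - 3*u**2 - 12*u + 4*atan(3*u) - 3)/(6*(u**2 + 1)).
Check: d/du[-(4*u**2*atan(3*u) - 3*u**2 - 12*u + 4*atan(3*u) - 3)/(6*(u**2 + 1))] = (-20*u**4 + 12*u**2)/(9*u**6 + 19*u**4 + 11*u**2 + 1), which equals G'(u).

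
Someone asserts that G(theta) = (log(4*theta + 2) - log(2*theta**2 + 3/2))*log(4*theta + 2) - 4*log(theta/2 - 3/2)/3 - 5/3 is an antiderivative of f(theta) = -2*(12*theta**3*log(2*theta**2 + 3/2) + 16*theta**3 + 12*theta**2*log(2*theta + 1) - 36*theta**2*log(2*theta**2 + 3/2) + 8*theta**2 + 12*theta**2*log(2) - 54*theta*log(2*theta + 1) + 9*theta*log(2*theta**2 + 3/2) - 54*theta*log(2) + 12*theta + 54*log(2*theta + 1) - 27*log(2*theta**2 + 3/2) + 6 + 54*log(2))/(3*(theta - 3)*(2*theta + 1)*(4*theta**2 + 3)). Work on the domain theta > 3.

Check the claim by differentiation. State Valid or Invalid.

d/dtheta[G] = (-24*theta**3*log(2*theta**2 + 3/2) - 32*theta**3 - 24*theta**2*log(2*theta + 1) + 72*theta**2*log(2*theta**2 + 3/2) - 24*theta**2*log(2) - 16*theta**2 + 108*theta*log(2*theta + 1) - 18*theta*log(2*theta**2 + 3/2) - 24*theta + 108*theta*log(2) - 108*log(2*theta + 1) + 54*log(2*theta**2 + 3/2) - 108*log(2) - 12)/(24*theta**4 - 60*theta**3 - 18*theta**2 - 45*theta - 27)
This equals f(theta) exactly, so the claim holds.

Valid - differentiating G returns exactly f.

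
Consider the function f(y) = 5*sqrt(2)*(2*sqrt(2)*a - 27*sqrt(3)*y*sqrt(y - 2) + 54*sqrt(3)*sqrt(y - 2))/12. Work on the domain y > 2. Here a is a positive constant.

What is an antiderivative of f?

An antiderivative is F(y) = sqrt(2)*(5*sqrt(2)*a*y - 27*sqrt(3)*y**2*sqrt(y - 2) + 108*sqrt(3)*y*sqrt(y - 2) - 108*sqrt(3)*sqrt(y - 2))/6.

A first test for any F(y): its y-derivative must equal f(y) identically.
Check: d/dy[sqrt(2)*(5*sqrt(2)*a*y - 27*sqrt(3)*y**2*sqrt(y - 2) + 108*sqrt(3)*y*sqrt(y - 2) - 108*sqrt(3)*sqrt(y - 2))/6] = (20*a*sqrt(y - 2) - 135*sqrt(6)*y**2 + 540*sqrt(6)*y - 540*sqrt(6))/(12*sqrt(y - 2)), which equals f(y).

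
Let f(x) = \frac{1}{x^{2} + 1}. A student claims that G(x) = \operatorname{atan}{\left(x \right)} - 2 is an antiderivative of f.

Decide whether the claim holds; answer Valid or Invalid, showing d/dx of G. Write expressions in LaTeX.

Valid: G'(x) = f(x).

d/dx[G] = \frac{1}{x^{2} + 1}
This equals f(x) exactly, so the claim holds.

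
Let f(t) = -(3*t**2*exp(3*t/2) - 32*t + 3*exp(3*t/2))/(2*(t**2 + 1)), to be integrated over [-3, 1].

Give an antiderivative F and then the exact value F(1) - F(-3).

Antiderivative: F(t) = -exp(3*t/2) + 4*log(t**4/2 + t**2 + 1/2); value = -4*log(50) - exp(3/2) + exp(-9/2) + 4*log(2)

Recover f(t) by differentiating a candidate F(t); any mismatch rules it out.
F(t) = -exp(3*t/2) + 4*log(t**4/2 + t**2 + 1/2) is an antiderivative of f.
Check: d/dt[-exp(3*t/2) + 4*log(t**4/2 + t**2 + 1/2)] = (-3*t**2*exp(3*t/2) + 32*t - 3*exp(3*t/2))/(2*t**2 + 2), which equals f(t).
F(1) = -exp(3/2) + 4*log(2); F(-3) = -exp(-9/2) + 4*log(50).
Integral = F(1) - F(-3) = -4*log(50) - exp(3/2) + exp(-9/2) + 4*log(2).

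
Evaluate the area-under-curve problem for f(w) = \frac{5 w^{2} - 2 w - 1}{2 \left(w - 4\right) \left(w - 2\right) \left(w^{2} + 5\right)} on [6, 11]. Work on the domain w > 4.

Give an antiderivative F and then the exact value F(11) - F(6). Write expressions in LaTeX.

Antiderivative: F(w) = \frac{355 \log{\left(w - 4 \right)} - 175 \log{\left(w - 2 \right)} - 90 \log{\left(w^{2} + 5 \right)} - 4 \sqrt{5} \operatorname{atan}{\left(\frac{\sqrt{5} w}{5} \right)}}{420}; value = - \frac{3 \log{\left(126 \right)}}{14} - \frac{5 \log{\left(9 \right)}}{12} - \frac{71 \log{\left(2 \right)}}{84} - \frac{\sqrt{5} \operatorname{atan}{\left(\frac{11 \sqrt{5}}{5} \right)}}{105} + \frac{\sqrt{5} \operatorname{atan}{\left(\frac{6 \sqrt{5}}{5} \right)}}{105} + \frac{5 \log{\left(4 \right)}}{12} + \frac{3 \log{\left(41 \right)}}{14} + \frac{71 \log{\left(7 \right)}}{84}

The denominator factors as 2 \left(w - 4\right) \left(w - 2\right) \left(w^{2} + 5\right); partial fractions split f into directly integrable pieces: - \frac{9 w + 1}{21 \left(w^{2} + 5\right)} - \frac{5}{12 \left(w - 2\right)} + \frac{71}{84 \left(w - 4\right)}.
F(w) = \frac{355 \log{\left(w - 4 \right)} - 175 \log{\left(w - 2 \right)} - 90 \log{\left(w^{2} + 5 \right)} - 4 \sqrt{5} \operatorname{atan}{\left(\frac{\sqrt{5} w}{5} \right)}}{420} is an antiderivative of f.
Check: d/dw[\frac{355 \log{\left(w - 4 \right)} - 175 \log{\left(w - 2 \right)} - 90 \log{\left(w^{2} + 5 \right)} - 4 \sqrt{5} \operatorname{atan}{\left(\frac{\sqrt{5} w}{5} \right)}}{420}] = \frac{5 w^{2} - 2 w - 1}{2 w^{4} - 12 w^{3} + 26 w^{2} - 60 w + 80}, which equals f(w).
F(11) = - \frac{3 \log{\left(126 \right)}}{14} - \frac{5 \log{\left(9 \right)}}{12} - \frac{\sqrt{5} \operatorname{atan}{\left(\frac{11 \sqrt{5}}{5} \right)}}{105} + \frac{71 \log{\left(7 \right)}}{84}; F(6) = - \frac{3 \log{\left(41 \right)}}{14} - \frac{5 \log{\left(4 \right)}}{12} - \frac{\sqrt{5} \operatorname{atan}{\left(\frac{6 \sqrt{5}}{5} \right)}}{105} + \frac{71 \log{\left(2 \right)}}{84}.
Integral = F(11) - F(6) = - \frac{3 \log{\left(126 \right)}}{14} - \frac{5 \log{\left(9 \right)}}{12} - \frac{71 \log{\left(2 \right)}}{84} - \frac{\sqrt{5} \operatorname{atan}{\left(\frac{11 \sqrt{5}}{5} \right)}}{105} + \frac{\sqrt{5} \operatorname{atan}{\left(\frac{6 \sqrt{5}}{5} \right)}}{105} + \frac{5 \log{\left(4 \right)}}{12} + \frac{3 \log{\left(41 \right)}}{14} + \frac{71 \log{\left(7 \right)}}{84}.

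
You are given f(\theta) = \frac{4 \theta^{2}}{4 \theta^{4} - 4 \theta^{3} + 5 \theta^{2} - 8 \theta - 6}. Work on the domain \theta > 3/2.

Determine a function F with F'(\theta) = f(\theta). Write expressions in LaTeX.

The denominator factors as \left(2 \theta - 3\right) \left(2 \theta + 1\right) \left(\theta^{2} + 2\right); partial fractions split f into directly integrable pieces: - \frac{8 \left(4 \theta - 11\right)}{153 \left(\theta^{2} + 2\right)} - \frac{1}{9 \left(2 \theta + 1\right)} + \frac{9}{17 \left(2 \theta - 3\right)}.
Check: d/d\theta[\frac{9 \log{\left(\theta - \frac{3}{2} \right)}}{34} - \frac{\log{\left(\theta + \frac{1}{2} \right)}}{18} - \frac{16 \log{\left(\theta^{2} + 2 \right)}}{153} + \frac{44 \sqrt{2} \operatorname{atan}{\left(\frac{\sqrt{2} \theta}{2} \right)}}{153}] = \frac{4 \theta^{2}}{4 \theta^{4} - 4 \theta^{3} + 5 \theta^{2} - 8 \theta - 6} = f(\theta).

An antiderivative is F(\theta) = \frac{9 \log{\left(\theta - \frac{3}{2} \right)}}{34} - \frac{\log{\left(\theta + \frac{1}{2} \right)}}{18} - \frac{16 \log{\left(\theta^{2} + 2 \right)}}{153} + \frac{44 \sqrt{2} \operatorname{atan}{\left(\frac{\sqrt{2} \theta}{2} \right)}}{153}.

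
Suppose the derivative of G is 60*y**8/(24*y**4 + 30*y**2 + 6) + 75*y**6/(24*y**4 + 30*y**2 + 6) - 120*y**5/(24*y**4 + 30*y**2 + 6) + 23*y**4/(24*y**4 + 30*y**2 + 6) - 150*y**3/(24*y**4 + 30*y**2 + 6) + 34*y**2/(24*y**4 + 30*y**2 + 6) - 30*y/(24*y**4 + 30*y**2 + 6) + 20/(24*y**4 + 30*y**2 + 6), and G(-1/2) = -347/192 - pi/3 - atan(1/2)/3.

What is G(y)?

G(y) = y**5/2 - 5*y**2/2 + y/3 + atan(y)/3 + 4*atan(2*y)/3 - 1

Integrate term by term and add the pieces.
A general antiderivative is y**5/2 - 5*y**2/2 + y/3 + atan(y)/3 + 4*atan(2*y)/3 + C.
The condition gives C = -347/192 - pi/3 - atan(1/2)/3 - (-pi/3 - 155/192 - atan(1/2)/3) = -1.
So G(y) = y**5/2 - 5*y**2/2 + y/3 + atan(y)/3 + 4*atan(2*y)/3 - 1.
Check: d/dy[y**5/2 - 5*y**2/2 + y/3 + atan(y)/3 + 4*atan(2*y)/3 - 1] = (60*y**8 + 75*y**6 - 120*y**5 + 23*y**4 - 150*y**3 + 34*y**2 - 30*y + 20)/(24*y**4 + 30*y**2 + 6), which equals G'(y).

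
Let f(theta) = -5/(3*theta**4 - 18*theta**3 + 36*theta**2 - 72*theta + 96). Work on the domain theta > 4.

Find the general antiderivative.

F(theta) = -log(theta - 4)/24 + 5*log(theta - 2)/48 - log(theta**2 + 4)/32 - atan(theta/2)/48 + C

Factor the denominator (3*(theta - 4)*(theta - 2)*(theta**2 + 4)) and decompose: f = -(3*theta + 2)/(48*(theta**2 + 4)) + 5/(48*(theta - 2)) - 1/(24*(theta - 4)); each piece integrates to a log, atan, or power term.
Check: d/dtheta[-log(theta - 4)/24 + 5*log(theta - 2)/48 - log(theta**2 + 4)/32 - atan(theta/2)/48] = -5/(3*theta**4 - 18*theta**3 + 36*theta**2 - 72*theta + 96) = f(theta).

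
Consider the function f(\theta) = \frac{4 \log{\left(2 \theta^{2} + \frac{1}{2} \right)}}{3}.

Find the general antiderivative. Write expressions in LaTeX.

For F(\theta) to be correct the identity F'(\theta) - f(\theta) = 0 must hold.
Check: d/d\theta[\frac{4 \left(\theta \log{\left(2 \theta^{2} + \frac{1}{2} \right)} - 2 \theta + \operatorname{atan}{\left(2 \theta \right)}\right)}{3}] = \frac{4 \log{\left(2 \theta^{2} + \frac{1}{2} \right)}}{3} = f(\theta).

F(\theta) = \frac{4 \left(\theta \log{\left(2 \theta^{2} + \frac{1}{2} \right)} - 2 \theta + \operatorname{atan}{\left(2 \theta \right)}\right)}{3} + C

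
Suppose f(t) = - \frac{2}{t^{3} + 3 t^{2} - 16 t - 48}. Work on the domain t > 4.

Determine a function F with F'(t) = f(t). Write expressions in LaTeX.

An antiderivative is F(t) = \frac{- \log{\left(t - 4 \right)} + 8 \log{\left(t + 3 \right)} - 7 \log{\left(t + 4 \right)}}{28}.

The denominator factors as \left(t - 4\right) \left(t + 3\right) \left(t + 4\right); partial fractions split f into directly integrable pieces: - \frac{1}{4 \left(t + 4\right)} + \frac{2}{7 \left(t + 3\right)} - \frac{1}{28 \left(t - 4\right)}.
Check: d/dt[\frac{- \log{\left(t - 4 \right)} + 8 \log{\left(t + 3 \right)} - 7 \log{\left(t + 4 \right)}}{28}] = - \frac{2}{t^{3} + 3 t^{2} - 16 t - 48} = f(t).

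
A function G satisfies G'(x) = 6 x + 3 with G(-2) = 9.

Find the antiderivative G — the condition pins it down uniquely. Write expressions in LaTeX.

G(x) = 3 \left(x^{2} + x + 1\right)

For G(x) to be correct, d/dx[G] must agree with the stated G'(x) identically.
A general antiderivative is 3 x^{2} + 3 x + 1 + C.
The condition gives C = 9 - (7) = 2.
So G(x) = 3 \left(x^{2} + x + 1\right).
Check: d/dx[3 \left(x^{2} + x + 1\right)] = 6 x + 3 = G'(x).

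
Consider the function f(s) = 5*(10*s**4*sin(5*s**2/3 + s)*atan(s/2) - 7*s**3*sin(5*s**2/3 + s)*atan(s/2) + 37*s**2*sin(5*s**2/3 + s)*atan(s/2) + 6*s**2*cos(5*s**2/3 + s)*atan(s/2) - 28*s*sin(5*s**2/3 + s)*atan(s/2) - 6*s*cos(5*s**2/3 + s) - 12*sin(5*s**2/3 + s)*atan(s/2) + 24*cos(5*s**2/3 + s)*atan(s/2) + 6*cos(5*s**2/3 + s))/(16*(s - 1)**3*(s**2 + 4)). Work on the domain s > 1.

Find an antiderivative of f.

An antiderivative is F(s) = -15*cos(5*s**2/3 + s)*atan(s/2)/(16*s**2 - 32*s + 16).

Recover f(s) by differentiating a candidate F(s); any mismatch rules it out.
Check: d/ds[-15*cos(5*s**2/3 + s)*atan(s/2)/(16*s**2 - 32*s + 16)] = (50*s**4*sin(5*s**2/3 + s)*atan(s/2) - 35*s**3*sin(5*s**2/3 + s)*atan(s/2) + 185*s**2*sin(5*s**2/3 + s)*atan(s/2) + 30*s**2*cos(5*s**2/3 + s)*atan(s/2) - 140*s*sin(5*s**2/3 + s)*atan(s/2) - 30*s*cos(5*s**2/3 + s) - 60*sin(5*s**2/3 + s)*atan(s/2) + 120*cos(5*s**2/3 + s)*atan(s/2) + 30*cos(5*s**2/3 + s))/(16*s**5 - 48*s**4 + 112*s**3 - 208*s**2 + 192*s - 64), which equals f(s).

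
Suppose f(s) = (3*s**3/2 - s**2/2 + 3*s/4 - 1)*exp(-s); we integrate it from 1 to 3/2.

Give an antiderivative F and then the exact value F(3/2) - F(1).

Recognize the product-rule pattern: f = u'v + uv' with u = -3*s**3/2 - 4*s**2 - 35*s/4 - 31/4, v = exp(-s), so integration by parts undoes it.
F(s) = -(6*s**3 + 16*s**2 + 35*s + 31)*exp(-s)/4 is an antiderivative of f.
Check: d/ds[-(6*s**3 + 16*s**2 + 35*s + 31)*exp(-s)/4] = (6*s**3 - 2*s**2 + 3*s - 4)*exp(-s)/4, which equals f(s).
F(3/2) = -559*exp(-3/2)/16; F(1) = -22*exp(-1).
Integral = F(3/2) - F(1) = -559*exp(-3/2)/16 + 22*exp(-1).

Antiderivative: F(s) = -(6*s**3 + 16*s**2 + 35*s + 31)*exp(-s)/4; value = -559*exp(-3/2)/16 + 22*exp(-1)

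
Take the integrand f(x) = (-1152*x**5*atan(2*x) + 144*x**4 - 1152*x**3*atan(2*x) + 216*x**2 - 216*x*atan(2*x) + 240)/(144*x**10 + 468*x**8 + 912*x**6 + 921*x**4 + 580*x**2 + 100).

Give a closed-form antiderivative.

An antiderivative is F(x) = 2*atan(2*x)/(x**4 + 3*x**2/2 + 5/3).

f has the shape u'v + uv' for u = 2/(x**4 + 3*x**2/2 + 5/3) and v = atan(2*x) — it is the derivative of the product u*v.
Check: d/dx[2*atan(2*x)/(x**4 + 3*x**2/2 + 5/3)] = (-1152*x**5*atan(2*x) + 144*x**4 - 1152*x**3*atan(2*x) + 216*x**2 - 216*x*atan(2*x) + 240)/(144*x**10 + 468*x**8 + 912*x**6 + 921*x**4 + 580*x**2 + 100) = f(x).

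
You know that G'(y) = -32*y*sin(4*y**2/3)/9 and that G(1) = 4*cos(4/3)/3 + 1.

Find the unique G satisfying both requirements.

G'(y) matches the chain-rule pattern g'(h)*h' with inner function h(y) = 4*y**2/3; substituting u = h(y) collapses the integral.
A general antiderivative is 4*cos(4*y**2/3)/3 + C.
The condition gives C = 4*cos(4/3)/3 + 1 - (4*cos(4/3)/3) = 1.
So G(y) = (4*cos(4*y**2/3) + 3)/3.
Check: d/dy[(4*cos(4*y**2/3) + 3)/3] = -32*y*sin(4*y**2/3)/9 = G'(y).

G(y) = (4*cos(4*y**2/3) + 3)/3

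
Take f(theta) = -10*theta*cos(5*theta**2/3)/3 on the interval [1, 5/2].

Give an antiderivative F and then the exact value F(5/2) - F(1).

The substitution u = 5*theta**2/3 works: f is exactly (dF/du)*(du/dtheta) for that inner function.
F(theta) = -sin(5*theta**2/3) is an antiderivative of f.
Check: d/dtheta[-sin(5*theta**2/3)] = -10*theta*cos(5*theta**2/3)/3 = f(theta).
F(5/2) = -sin(125/12); F(1) = -sin(5/3).
Integral = F(5/2) - F(1) = -sin(125/12) + sin(5/3).

Antiderivative: F(theta) = -sin(5*theta**2/3); value = -sin(125/12) + sin(5/3)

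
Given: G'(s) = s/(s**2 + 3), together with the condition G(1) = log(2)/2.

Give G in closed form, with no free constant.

G(s) = log(s**2/2 + 3/2)/2

G'(s) matches the chain-rule pattern g'(h)*h' with inner function h(s) = s**2/2 + 3/2; substituting u = h(s) collapses the integral.
A general antiderivative is log(s**2/2 + 3/2)/2 + C.
The condition gives C = log(2)/2 - (log(2)/2) = 0.
So G(s) = log(s**2/2 + 3/2)/2.
Check: d/ds[log(s**2/2 + 3/2)/2] = s/(s**2 + 3) = G'(s).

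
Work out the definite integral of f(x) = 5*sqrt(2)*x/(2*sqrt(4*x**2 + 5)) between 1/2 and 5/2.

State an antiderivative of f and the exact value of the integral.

The substitution u = 2*x**2 + 5/2 works: f is exactly (dF/du)*(du/dx) for that inner function.
F(x) = 5*sqrt(2)*sqrt(4*x**2 + 5)/8 is an antiderivative of f.
Check: d/dx[5*sqrt(2)*sqrt(4*x**2 + 5)/8] = 5*sqrt(2)*x/(2*sqrt(4*x**2 + 5)) = f(x).
F(5/2) = 5*sqrt(15)/4; F(1/2) = 5*sqrt(3)/4.
Integral = F(5/2) - F(1/2) = -5*sqrt(3)/4 + 5*sqrt(15)/4.

Antiderivative: F(x) = 5*sqrt(2)*sqrt(4*x**2 + 5)/8; value = -5*sqrt(3)/4 + 5*sqrt(15)/4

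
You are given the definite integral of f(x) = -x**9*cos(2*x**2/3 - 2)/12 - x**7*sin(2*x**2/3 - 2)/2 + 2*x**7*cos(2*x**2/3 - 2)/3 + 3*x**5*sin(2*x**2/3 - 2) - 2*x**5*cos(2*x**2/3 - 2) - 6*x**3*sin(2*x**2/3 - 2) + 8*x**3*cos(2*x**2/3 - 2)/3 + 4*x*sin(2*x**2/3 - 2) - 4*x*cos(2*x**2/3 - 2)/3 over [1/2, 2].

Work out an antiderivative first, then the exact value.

f has the shape u'v + uv' for u = -(1 - x**2/2)**4 and v = sin(2*x**2/3 - 2) — it is the derivative of the product u*v.
F(x) = -(x**2 - 2)**4*sin(2*x**2/3 - 2)/16 is an antiderivative of f.
Check: d/dx[-(x**2 - 2)**4*sin(2*x**2/3 - 2)/16] = -x**9*cos(2*x**2/3 - 2)/12 - x**7*sin(2*x**2/3 - 2)/2 + 2*x**7*cos(2*x**2/3 - 2)/3 + 3*x**5*sin(2*x**2/3 - 2) - 2*x**5*cos(2*x**2/3 - 2) - 6*x**3*sin(2*x**2/3 - 2) + 8*x**3*cos(2*x**2/3 - 2)/3 + 4*x*sin(2*x**2/3 - 2) - 4*x*cos(2*x**2/3 - 2)/3 = f(x).
F(2) = -sin(2/3); F(1/2) = 2401*sin(11/6)/4096.
Integral = F(2) - F(1/2) = -sin(2/3) - 2401*sin(11/6)/4096.

Antiderivative: F(x) = -(x**2 - 2)**4*sin(2*x**2/3 - 2)/16; value = -sin(2/3) - 2401*sin(11/6)/4096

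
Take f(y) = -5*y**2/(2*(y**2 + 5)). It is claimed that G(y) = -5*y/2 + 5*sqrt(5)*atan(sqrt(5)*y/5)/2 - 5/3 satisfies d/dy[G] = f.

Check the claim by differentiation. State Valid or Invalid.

d/dy[G] = -5*y**2/(2*y**2 + 10)
This equals f(y) exactly, so the claim holds.

Valid. The derivative of G reproduces f.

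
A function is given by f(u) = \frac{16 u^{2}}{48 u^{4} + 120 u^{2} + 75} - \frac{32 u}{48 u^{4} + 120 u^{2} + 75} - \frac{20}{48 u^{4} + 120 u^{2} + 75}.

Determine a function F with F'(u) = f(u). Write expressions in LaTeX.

f has the shape v'r + vr' for v = \frac{1}{2 u^{2} + \frac{5}{2}} and r = \frac{2}{3} - \frac{2 u}{3} — it is the derivative of the product v*r.
Check: d/du[\frac{\frac{2}{3} - \frac{2 u}{3}}{2 u^{2} + \frac{5}{2}}] = \frac{16 u^{2} - 32 u - 20}{48 u^{4} + 120 u^{2} + 75}, which equals f(u).

An antiderivative is F(u) = \frac{\frac{2}{3} - \frac{2 u}{3}}{2 u^{2} + \frac{5}{2}}.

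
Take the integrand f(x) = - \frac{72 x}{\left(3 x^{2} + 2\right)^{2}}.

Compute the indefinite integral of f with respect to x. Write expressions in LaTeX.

The substitution u = \frac{x^{2}}{2} + \frac{1}{3} works: f is exactly (dF/du)*(du/dx) for that inner function.
Check: d/dx[\frac{12}{3 x^{2} + 2}] = - \frac{72 x}{9 x^{4} + 12 x^{2} + 4}, which equals f(x).

F(x) = \frac{12}{3 x^{2} + 2} + C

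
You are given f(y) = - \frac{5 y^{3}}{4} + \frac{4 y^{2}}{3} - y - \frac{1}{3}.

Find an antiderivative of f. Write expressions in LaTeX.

An antiderivative is F(y) = - \frac{5 y^{4}}{16} + \frac{4 y^{3}}{9} - \frac{y^{2}}{2} - \frac{y}{3}.

Integrate term by term and add the pieces.
Check: d/dy[- \frac{5 y^{4}}{16} + \frac{4 y^{3}}{9} - \frac{y^{2}}{2} - \frac{y}{3}] = - \frac{5 y^{3}}{4} + \frac{4 y^{2}}{3} - y - \frac{1}{3} = f(y).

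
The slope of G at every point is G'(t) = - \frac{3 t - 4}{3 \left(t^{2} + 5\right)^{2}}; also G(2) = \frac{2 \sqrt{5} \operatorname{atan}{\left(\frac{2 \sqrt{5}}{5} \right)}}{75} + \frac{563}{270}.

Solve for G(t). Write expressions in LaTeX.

Whatever form G(t) takes, its d/dt must return the stated G'(t).
A general antiderivative is - \frac{- 4 t - 15}{30 t^{2} + 150} + \frac{2 \sqrt{5} \operatorname{atan}{\left(\frac{\sqrt{5} t}{5} \right)}}{75} + C.
The condition gives C = \frac{2 \sqrt{5} \operatorname{atan}{\left(\frac{2 \sqrt{5}}{5} \right)}}{75} + \frac{563}{270} - (\frac{2 \sqrt{5} \operatorname{atan}{\left(\frac{2 \sqrt{5}}{5} \right)}}{75} + \frac{23}{270}) = 2.
So G(t) = \frac{4 \sqrt{5} t^{2} \operatorname{atan}{\left(\frac{\sqrt{5} t}{5} \right)} + 300 t^{2} + 20 t + 20 \sqrt{5} \operatorname{atan}{\left(\frac{\sqrt{5} t}{5} \right)} + 1575}{150 \left(t^{2} + 5\right)}.
Check: d/dt[\frac{4 \sqrt{5} t^{2} \operatorname{atan}{\left(\frac{\sqrt{5} t}{5} \right)} + 300 t^{2} + 20 t + 20 \sqrt{5} \operatorname{atan}{\left(\frac{\sqrt{5} t}{5} \right)} + 1575}{150 \left(t^{2} + 5\right)}] = \frac{4 - 3 t}{3 t^{4} + 30 t^{2} + 75}, which equals G'(t).

G(t) = \frac{4 \sqrt{5} t^{2} \operatorname{atan}{\left(\frac{\sqrt{5} t}{5} \right)} + 300 t^{2} + 20 t + 20 \sqrt{5} \operatorname{atan}{\left(\frac{\sqrt{5} t}{5} \right)} + 1575}{150 \left(t^{2} + 5\right)}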